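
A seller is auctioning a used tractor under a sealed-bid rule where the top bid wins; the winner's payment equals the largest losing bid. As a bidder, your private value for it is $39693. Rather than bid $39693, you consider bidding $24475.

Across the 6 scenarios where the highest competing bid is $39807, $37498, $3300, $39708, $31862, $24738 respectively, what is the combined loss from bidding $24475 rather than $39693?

The deviation costs you only when the competing bid falls strictly between $24475 and $39693; elsewhere both bids give the same outcome.
$39807: outcomes coincide → loss $0.
$37498: truthful payoff $2195, deviation payoff $0 → loss $2195.
$3300: outcomes coincide → loss $0.
$39708: outcomes coincide → loss $0.
$31862: truthful payoff $7831, deviation payoff $0 → loss $7831.
$24738: truthful payoff $14955, deviation payoff $0 → loss $14955.
Total loss = $2195 + $7831 + $14955 = $24981.

$24981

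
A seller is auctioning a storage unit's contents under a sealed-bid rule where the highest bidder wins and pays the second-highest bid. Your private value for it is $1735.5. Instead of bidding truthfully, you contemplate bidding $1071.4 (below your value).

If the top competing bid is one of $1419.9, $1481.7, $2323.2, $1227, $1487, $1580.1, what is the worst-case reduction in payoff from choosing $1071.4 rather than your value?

$1419.9: truthful gives $315.6, deviation gives $0 → loss $315.6.
$1481.7: truthful gives $253.8, deviation gives $0 → loss $253.8.
$2323.2: same outcome either way → loss $0.
$1227: truthful gives $508.5, deviation gives $0 → loss $508.5.
$1487: truthful gives $248.5, deviation gives $0 → loss $248.5.
$1580.1: truthful gives $155.4, deviation gives $0 → loss $155.4.
Maximum loss: $508.5.

$508.5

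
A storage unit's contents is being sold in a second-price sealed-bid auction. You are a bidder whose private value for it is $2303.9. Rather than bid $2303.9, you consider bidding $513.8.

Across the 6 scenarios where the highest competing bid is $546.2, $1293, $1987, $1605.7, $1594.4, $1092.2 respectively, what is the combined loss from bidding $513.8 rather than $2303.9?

$5704.9

The deviation costs you only when the competing bid falls strictly between $513.8 and $2303.9; elsewhere both bids give the same outcome.
$546.2: truthful payoff $1757.7, deviation payoff $0 → loss $1757.7.
$1293: truthful payoff $1010.9, deviation payoff $0 → loss $1010.9.
$1987: truthful payoff $316.9, deviation payoff $0 → loss $316.9.
$1605.7: truthful payoff $698.2, deviation payoff $0 → loss $698.2.
$1594.4: truthful payoff $709.5, deviation payoff $0 → loss $709.5.
$1092.2: truthful payoff $1211.7, deviation payoff $0 → loss $1211.7.
Total loss = $1757.7 + $1010.9 + $316.9 + $698.2 + $709.5 + $1211.7 = $5704.9.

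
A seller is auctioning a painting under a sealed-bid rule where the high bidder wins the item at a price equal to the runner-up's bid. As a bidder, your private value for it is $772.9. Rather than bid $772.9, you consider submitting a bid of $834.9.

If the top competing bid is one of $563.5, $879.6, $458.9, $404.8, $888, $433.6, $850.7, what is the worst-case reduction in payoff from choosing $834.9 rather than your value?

$0

$563.5: same outcome either way → loss $0.
$879.6: same outcome either way → loss $0.
$458.9: same outcome either way → loss $0.
$404.8: same outcome either way → loss $0.
$888: same outcome either way → loss $0.
$433.6: same outcome either way → loss $0.
$850.7: same outcome either way → loss $0.
Maximum loss: $0.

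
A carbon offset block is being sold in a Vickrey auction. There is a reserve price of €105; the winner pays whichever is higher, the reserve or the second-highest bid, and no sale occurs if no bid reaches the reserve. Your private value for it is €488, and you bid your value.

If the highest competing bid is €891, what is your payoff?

€0

Your bid €488 is below the highest competing bid €891, so you lose. Payoff €0.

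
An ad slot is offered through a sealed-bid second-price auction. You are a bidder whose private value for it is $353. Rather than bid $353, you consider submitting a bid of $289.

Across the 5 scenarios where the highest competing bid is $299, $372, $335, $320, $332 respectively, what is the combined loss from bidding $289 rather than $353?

$126

The deviation costs you only when the competing bid falls strictly between $289 and $353; elsewhere both bids give the same outcome.
$299: truthful payoff $54, deviation payoff $0 → loss $54.
$372: outcomes coincide → loss $0.
$335: truthful payoff $18, deviation payoff $0 → loss $18.
$320: truthful payoff $33, deviation payoff $0 → loss $33.
$332: truthful payoff $21, deviation payoff $0 → loss $21.
Total loss = $54 + $18 + $33 + $21 = $126.
Truthful bidding weakly dominates here: raising your bid can only win items priced above your value, and lowering it can only forfeit items priced below.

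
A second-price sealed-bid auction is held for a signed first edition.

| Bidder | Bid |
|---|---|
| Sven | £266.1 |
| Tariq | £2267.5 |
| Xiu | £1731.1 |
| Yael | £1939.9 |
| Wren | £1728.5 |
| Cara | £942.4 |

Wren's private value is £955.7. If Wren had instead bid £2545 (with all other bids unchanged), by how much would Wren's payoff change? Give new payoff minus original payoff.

The highest bid among the other bidders is £2267.5; Wren's bid doesn't change that.
Original bid £1728.5: Wren is not highest (top rival bid is £2267.5); payoff £0.
Alternative bid £2545: Wren is highest, pays the top rival bid £2267.5; payoff £955.7 − £2267.5 = −£1311.8.
Change in payoff = −£1311.8 − (£0) = −£1311.8.

−£1311.8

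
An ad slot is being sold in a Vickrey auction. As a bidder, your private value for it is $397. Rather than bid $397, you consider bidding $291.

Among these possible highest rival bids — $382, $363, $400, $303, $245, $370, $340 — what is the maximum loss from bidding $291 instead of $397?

$382: truthful gives $15, deviation gives $0 → loss $15.
$363: truthful gives $34, deviation gives $0 → loss $34.
$400: same outcome either way → loss $0.
$303: truthful gives $94, deviation gives $0 → loss $94.
$245: same outcome either way → loss $0.
$370: truthful gives $27, deviation gives $0 → loss $27.
$340: truthful gives $57, deviation gives $0 → loss $57.
Maximum loss: $94.

$94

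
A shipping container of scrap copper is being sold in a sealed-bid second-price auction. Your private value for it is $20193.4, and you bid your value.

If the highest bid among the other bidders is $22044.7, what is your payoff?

Your bid $20193.4 is below the highest competing bid $22044.7, so you lose.
A losing bidder pays nothing and receives nothing: payoff = $0.

$0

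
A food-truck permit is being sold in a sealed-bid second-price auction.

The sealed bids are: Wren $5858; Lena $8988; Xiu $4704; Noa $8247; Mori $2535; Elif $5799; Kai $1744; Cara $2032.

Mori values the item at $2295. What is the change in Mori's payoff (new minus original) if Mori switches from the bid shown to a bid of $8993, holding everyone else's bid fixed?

The highest bid among the other bidders is $8988; Mori's bid doesn't change that.
Original bid $2535: Mori is not highest (top rival bid is $8988); payoff $0.
Alternative bid $8993: Mori is highest, pays the top rival bid $8988; payoff $2295 − $8988 = −$6693.
Change in payoff = −$6693 − ($0) = −$6693.

−$6693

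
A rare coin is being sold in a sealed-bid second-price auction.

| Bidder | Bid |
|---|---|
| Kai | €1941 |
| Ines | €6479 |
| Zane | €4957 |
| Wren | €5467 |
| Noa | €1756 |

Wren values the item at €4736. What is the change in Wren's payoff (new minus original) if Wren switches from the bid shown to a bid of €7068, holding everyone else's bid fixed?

−€1743

The highest bid among the other bidders is €6479; Wren's bid doesn't change that.
Original bid €5467: Wren is not highest (top rival bid is €6479); payoff €0.
Alternative bid €7068: Wren is highest, pays the top rival bid €6479; payoff €4736 − €6479 = −€1743.
Change in payoff = −€1743 − (€0) = −€1743.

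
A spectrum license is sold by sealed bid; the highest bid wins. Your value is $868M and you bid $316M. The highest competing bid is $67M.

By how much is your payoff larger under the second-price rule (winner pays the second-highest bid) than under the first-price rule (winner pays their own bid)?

You have the highest bid, so you win under either rule.
Second-price: pay $67M → payoff $801M.
First-price: pay your own bid $316M → payoff $552M.
Difference = $801M − ($552M) = $249M.

$249M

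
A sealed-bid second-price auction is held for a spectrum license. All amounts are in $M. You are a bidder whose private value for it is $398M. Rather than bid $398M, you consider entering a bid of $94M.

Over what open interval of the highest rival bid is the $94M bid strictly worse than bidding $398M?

If the competing bid is below $94M, both bids win at the same price — no difference.
If it is above $398M, both bids lose — no difference.
If it lies strictly between $94M and $398M, bidding your value wins at a price below your value (positive payoff) while bidding $94M loses (payoff 0).
So the deviation strictly hurts on the open interval ($94M, $398M).

($94M, $398M)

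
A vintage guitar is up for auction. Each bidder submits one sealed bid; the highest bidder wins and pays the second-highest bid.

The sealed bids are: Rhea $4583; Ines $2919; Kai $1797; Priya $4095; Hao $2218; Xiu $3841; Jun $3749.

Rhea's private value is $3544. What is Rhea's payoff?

Highest bid: Rhea at $4583, so Rhea wins.
Second-highest bid: Priya at $4095 — that is the price the winner pays.
Rhea's payoff = value − price = $3544 − $4095 = −$551.

−$551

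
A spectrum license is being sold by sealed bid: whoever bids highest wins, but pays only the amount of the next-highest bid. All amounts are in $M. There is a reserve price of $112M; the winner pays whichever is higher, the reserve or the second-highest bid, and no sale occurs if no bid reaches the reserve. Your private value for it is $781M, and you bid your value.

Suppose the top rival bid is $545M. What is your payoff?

Your bid $781M is the highest and exceeds the reserve.
Price = max(second-highest bid, reserve) = max($545M, $112M) = $545M.
Payoff = $781M − $545M = $236M.

$236M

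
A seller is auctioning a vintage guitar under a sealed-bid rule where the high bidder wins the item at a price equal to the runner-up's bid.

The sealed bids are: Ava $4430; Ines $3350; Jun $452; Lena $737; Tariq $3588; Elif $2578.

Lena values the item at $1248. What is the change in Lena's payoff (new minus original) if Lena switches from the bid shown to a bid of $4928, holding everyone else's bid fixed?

The highest bid among the other bidders is $4430; Lena's bid doesn't change that.
Original bid $737: Lena is not highest (top rival bid is $4430); payoff $0.
Alternative bid $4928: Lena is highest, pays the top rival bid $4430; payoff $1248 − $4430 = −$3182.
Change in payoff = −$3182 − ($0) = −$3182.

−$3182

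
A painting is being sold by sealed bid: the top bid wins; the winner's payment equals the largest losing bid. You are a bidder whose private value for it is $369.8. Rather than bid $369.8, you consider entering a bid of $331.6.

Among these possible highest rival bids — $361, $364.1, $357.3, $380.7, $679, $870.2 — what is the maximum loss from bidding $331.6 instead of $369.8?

$12.5

$361: truthful gives $8.8, deviation gives $0 → loss $8.8.
$364.1: truthful gives $5.7, deviation gives $0 → loss $5.7.
$357.3: truthful gives $12.5, deviation gives $0 → loss $12.5.
$380.7: same outcome either way → loss $0.
$679: same outcome either way → loss $0.
$870.2: same outcome either way → loss $0.
Maximum loss: $12.5.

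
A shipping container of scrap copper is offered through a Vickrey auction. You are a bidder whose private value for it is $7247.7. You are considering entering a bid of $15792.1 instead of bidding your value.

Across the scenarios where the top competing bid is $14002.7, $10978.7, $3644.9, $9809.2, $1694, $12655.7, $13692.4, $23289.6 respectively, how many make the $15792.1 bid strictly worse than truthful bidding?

The deviation hurts exactly when the highest competing bid lies strictly between $7247.7 and $15792.1 — overbidding then wins at a price above your value.
$14002.7: inside the interval → strictly worse (loss $6755).
$10978.7: inside the interval → strictly worse (loss $3731).
$3644.9: below both → same outcome either way.
$9809.2: inside the interval → strictly worse (loss $2561.5).
$1694: below both → same outcome either way.
$12655.7: inside the interval → strictly worse (loss $5408).
$13692.4: inside the interval → strictly worse (loss $6444.7).
$23289.6: above both → same outcome either way.
Count: 5.

5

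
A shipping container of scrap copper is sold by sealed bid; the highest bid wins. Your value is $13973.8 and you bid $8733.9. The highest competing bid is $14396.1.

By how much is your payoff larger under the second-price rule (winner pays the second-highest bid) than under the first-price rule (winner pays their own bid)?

Your bid $8733.9 is below $14396.1, so you lose under either rule.
Payoff is $0 in both cases; difference = $0.

$0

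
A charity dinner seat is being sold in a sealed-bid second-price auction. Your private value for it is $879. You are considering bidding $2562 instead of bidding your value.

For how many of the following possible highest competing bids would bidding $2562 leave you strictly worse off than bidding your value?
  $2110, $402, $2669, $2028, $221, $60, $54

2

The deviation hurts exactly when the highest competing bid lies strictly between $879 and $2562 — overbidding then wins at a price above your value.
$2110: inside the interval → strictly worse (loss $1231).
$402: below both → same outcome either way.
$2669: above both → same outcome either way.
$2028: inside the interval → strictly worse (loss $1149).
$221: below both → same outcome either way.
$60: below both → same outcome either way.
$54: below both → same outcome either way.
Count: 2.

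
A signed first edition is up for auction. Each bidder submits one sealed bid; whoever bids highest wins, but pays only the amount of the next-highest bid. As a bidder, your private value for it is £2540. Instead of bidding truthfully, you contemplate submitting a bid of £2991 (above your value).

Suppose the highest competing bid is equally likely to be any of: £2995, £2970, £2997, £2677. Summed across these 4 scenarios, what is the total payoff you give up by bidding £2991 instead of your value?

£567

The deviation costs you only when the competing bid falls strictly between £2540 and £2991; elsewhere both bids give the same outcome.
£2995: outcomes coincide → loss £0.
£2970: truthful payoff £0, deviation payoff −£430 → loss £430.
£2997: outcomes coincide → loss £0.
£2677: truthful payoff £0, deviation payoff −£137 → loss £137.
Total loss = £430 + £137 = £567.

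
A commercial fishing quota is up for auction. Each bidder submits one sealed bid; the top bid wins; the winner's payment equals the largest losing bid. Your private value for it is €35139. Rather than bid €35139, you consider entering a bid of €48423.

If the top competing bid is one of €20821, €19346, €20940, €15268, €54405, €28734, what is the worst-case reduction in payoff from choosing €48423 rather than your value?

€20821: same outcome either way → loss €0.
€19346: same outcome either way → loss €0.
€20940: same outcome either way → loss €0.
€15268: same outcome either way → loss €0.
€54405: same outcome either way → loss €0.
€28734: same outcome either way → loss €0.
Maximum loss: €0.

€0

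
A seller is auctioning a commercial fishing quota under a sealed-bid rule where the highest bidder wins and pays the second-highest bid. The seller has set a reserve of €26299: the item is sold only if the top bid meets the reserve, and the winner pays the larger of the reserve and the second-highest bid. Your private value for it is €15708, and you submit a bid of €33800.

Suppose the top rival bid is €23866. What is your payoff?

Your bid €33800 is the highest and exceeds the reserve.
Price = max(second-highest bid, reserve) = max(€23866, €26299) = €26299.
Payoff = €15708 − €26299 = −€10591.

−€10591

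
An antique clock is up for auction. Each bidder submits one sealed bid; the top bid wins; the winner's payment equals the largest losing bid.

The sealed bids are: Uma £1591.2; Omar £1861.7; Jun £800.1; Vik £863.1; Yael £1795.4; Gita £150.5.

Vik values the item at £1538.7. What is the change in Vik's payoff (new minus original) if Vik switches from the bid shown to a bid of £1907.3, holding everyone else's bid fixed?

−£323

The highest bid among the other bidders is £1861.7; Vik's bid doesn't change that.
Original bid £863.1: Vik is not highest (top rival bid is £1861.7); payoff £0.
Alternative bid £1907.3: Vik is highest, pays the top rival bid £1861.7; payoff £1538.7 − £1861.7 = −£323.
Change in payoff = −£323 − (£0) = −£323.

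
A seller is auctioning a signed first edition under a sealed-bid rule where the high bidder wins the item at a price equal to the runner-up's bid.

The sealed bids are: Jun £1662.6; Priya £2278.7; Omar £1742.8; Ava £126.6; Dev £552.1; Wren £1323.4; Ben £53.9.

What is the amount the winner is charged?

£1742.8

Highest bid: Priya at £2278.7, so Priya wins.
Second-highest bid: Omar at £1742.8 — that is the price the winner pays.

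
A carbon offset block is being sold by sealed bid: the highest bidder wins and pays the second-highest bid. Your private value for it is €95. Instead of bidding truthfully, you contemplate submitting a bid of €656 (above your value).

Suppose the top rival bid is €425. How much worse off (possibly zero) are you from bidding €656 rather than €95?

€330

Bidding your value €95: you lose (since €95 < €425). Payoff €0.
Bidding €656: you win and pay €425. Payoff €95 − €425 = −€330.
The competing bid €425 lies between your value and your inflated bid, so overbidding wins an item priced above your value.
Loss from deviating = €0 − (−€330) = €330.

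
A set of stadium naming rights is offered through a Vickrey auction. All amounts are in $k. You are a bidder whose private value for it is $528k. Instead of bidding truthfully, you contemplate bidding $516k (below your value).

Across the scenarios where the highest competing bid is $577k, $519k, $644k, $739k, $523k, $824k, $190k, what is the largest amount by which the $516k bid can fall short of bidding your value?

$577k: same outcome either way → loss $0k.
$519k: truthful gives $9k, deviation gives $0k → loss $9k.
$644k: same outcome either way → loss $0k.
$739k: same outcome either way → loss $0k.
$523k: truthful gives $5k, deviation gives $0k → loss $5k.
$824k: same outcome either way → loss $0k.
$190k: same outcome either way → loss $0k.
Maximum loss: $9k.

$9k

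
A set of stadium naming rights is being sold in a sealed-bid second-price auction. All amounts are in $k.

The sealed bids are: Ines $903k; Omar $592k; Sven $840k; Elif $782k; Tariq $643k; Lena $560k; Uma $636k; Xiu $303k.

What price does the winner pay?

$840k

Highest bid: Ines at $903k, so Ines wins.
Second-highest bid: Sven at $840k — that is the price the winner pays.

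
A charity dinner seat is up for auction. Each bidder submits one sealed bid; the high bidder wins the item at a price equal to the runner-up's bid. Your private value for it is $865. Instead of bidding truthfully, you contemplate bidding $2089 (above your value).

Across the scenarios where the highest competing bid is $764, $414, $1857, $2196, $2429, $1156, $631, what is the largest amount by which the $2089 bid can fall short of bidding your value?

$992

$764: same outcome either way → loss $0.
$414: same outcome either way → loss $0.
$1857: truthful gives $0, deviation gives −$992 → loss $992.
$2196: same outcome either way → loss $0.
$2429: same outcome either way → loss $0.
$1156: truthful gives $0, deviation gives −$291 → loss $291.
$631: same outcome either way → loss $0.
Maximum loss: $992.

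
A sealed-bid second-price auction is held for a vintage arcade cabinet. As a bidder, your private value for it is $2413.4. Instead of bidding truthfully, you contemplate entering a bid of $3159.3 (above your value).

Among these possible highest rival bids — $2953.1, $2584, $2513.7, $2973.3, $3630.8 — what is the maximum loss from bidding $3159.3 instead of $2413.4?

$2953.1: truthful gives $0, deviation gives −$539.7 → loss $539.7.
$2584: truthful gives $0, deviation gives −$170.6 → loss $170.6.
$2513.7: truthful gives $0, deviation gives −$100.3 → loss $100.3.
$2973.3: truthful gives $0, deviation gives −$559.9 → loss $559.9.
$3630.8: same outcome either way → loss $0.
Maximum loss: $559.9.

$559.9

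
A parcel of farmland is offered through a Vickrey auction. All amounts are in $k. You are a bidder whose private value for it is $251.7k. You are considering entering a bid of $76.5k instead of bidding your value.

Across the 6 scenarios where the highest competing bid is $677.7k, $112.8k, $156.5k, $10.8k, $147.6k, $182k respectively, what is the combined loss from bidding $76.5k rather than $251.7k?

The deviation costs you only when the competing bid falls strictly between $76.5k and $251.7k; elsewhere both bids give the same outcome.
$677.7k: outcomes coincide → loss $0k.
$112.8k: truthful payoff $138.9k, deviation payoff $0k → loss $138.9k.
$156.5k: truthful payoff $95.2k, deviation payoff $0k → loss $95.2k.
$10.8k: outcomes coincide → loss $0k.
$147.6k: truthful payoff $104.1k, deviation payoff $0k → loss $104.1k.
$182k: truthful payoff $69.7k, deviation payoff $0k → loss $69.7k.
Total loss = $138.9k + $95.2k + $104.1k + $69.7k = $407.9k.
In a second-price auction your bid sets only whether you win, not what you pay, so bidding your true value is weakly dominant.

$407.9k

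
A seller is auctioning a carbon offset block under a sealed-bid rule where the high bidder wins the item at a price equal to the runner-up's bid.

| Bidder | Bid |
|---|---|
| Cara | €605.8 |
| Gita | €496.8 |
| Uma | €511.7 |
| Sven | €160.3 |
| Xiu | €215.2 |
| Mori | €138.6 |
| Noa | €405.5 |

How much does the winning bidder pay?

€511.7

Highest bid: Cara at €605.8, so Cara wins.
Second-highest bid: Uma at €511.7 — that is the price the winner pays.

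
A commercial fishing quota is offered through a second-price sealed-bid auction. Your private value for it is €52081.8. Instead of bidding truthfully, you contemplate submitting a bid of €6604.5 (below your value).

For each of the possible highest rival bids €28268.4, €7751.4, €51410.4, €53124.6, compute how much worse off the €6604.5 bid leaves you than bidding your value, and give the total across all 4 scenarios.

€68815.2

The deviation costs you only when the competing bid falls strictly between €6604.5 and €52081.8; elsewhere both bids give the same outcome.
€28268.4: truthful payoff €23813.4, deviation payoff €0 → loss €23813.4.
€7751.4: truthful payoff €44330.4, deviation payoff €0 → loss €44330.4.
€51410.4: truthful payoff €671.4, deviation payoff €0 → loss €671.4.
€53124.6: outcomes coincide → loss €0.
Total loss = €23813.4 + €44330.4 + €671.4 = €68815.2.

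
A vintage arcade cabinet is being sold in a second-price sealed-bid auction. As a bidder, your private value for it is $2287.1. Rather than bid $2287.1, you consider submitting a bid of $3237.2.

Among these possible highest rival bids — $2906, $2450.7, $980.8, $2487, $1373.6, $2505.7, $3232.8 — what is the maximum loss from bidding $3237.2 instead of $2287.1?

$2906: truthful gives $0, deviation gives −$618.9 → loss $618.9.
$2450.7: truthful gives $0, deviation gives −$163.6 → loss $163.6.
$980.8: same outcome either way → loss $0.
$2487: truthful gives $0, deviation gives −$199.9 → loss $199.9.
$1373.6: same outcome either way → loss $0.
$2505.7: truthful gives $0, deviation gives −$218.6 → loss $218.6.
$3232.8: truthful gives $0, deviation gives −$945.7 → loss $945.7.
Maximum loss: $945.7.

$945.7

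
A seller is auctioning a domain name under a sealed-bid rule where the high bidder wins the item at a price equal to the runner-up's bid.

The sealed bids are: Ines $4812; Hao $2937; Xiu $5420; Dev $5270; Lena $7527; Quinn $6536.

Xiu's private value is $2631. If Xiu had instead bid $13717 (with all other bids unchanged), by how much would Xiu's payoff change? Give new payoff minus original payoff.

−$4896

The highest bid among the other bidders is $7527; Xiu's bid doesn't change that.
Original bid $5420: Xiu is not highest (top rival bid is $7527); payoff $0.
Alternative bid $13717: Xiu is highest, pays the top rival bid $7527; payoff $2631 − $7527 = −$4896.
Change in payoff = −$4896 − ($0) = −$4896.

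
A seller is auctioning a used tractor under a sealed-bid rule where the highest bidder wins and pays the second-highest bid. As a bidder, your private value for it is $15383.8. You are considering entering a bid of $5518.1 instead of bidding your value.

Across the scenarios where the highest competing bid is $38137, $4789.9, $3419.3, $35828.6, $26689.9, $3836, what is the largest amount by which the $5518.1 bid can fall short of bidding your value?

$0

$38137: same outcome either way → loss $0.
$4789.9: same outcome either way → loss $0.
$3419.3: same outcome either way → loss $0.
$35828.6: same outcome either way → loss $0.
$26689.9: same outcome either way → loss $0.
$3836: same outcome either way → loss $0.
Maximum loss: $0.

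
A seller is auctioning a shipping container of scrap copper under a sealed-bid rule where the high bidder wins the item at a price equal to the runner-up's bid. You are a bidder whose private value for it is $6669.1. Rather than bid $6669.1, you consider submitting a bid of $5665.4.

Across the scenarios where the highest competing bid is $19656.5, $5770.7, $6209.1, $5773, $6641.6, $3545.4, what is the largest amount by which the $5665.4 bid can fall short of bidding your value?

$898.4

$19656.5: same outcome either way → loss $0.
$5770.7: truthful gives $898.4, deviation gives $0 → loss $898.4.
$6209.1: truthful gives $460, deviation gives $0 → loss $460.
$5773: truthful gives $896.1, deviation gives $0 → loss $896.1.
$6641.6: truthful gives $27.5, deviation gives $0 → loss $27.5.
$3545.4: same outcome either way → loss $0.
Maximum loss: $898.4.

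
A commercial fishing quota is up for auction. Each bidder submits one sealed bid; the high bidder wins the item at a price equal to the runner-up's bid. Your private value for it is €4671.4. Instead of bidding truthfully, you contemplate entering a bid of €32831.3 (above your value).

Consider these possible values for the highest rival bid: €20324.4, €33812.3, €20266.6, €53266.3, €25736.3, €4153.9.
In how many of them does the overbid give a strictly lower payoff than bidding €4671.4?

The deviation hurts exactly when the highest competing bid lies strictly between €4671.4 and €32831.3 — overbidding then wins at a price above your value.
€20324.4: inside the interval → strictly worse (loss €15653).
€33812.3: above both → same outcome either way.
€20266.6: inside the interval → strictly worse (loss €15595.2).
€53266.3: above both → same outcome either way.
€25736.3: inside the interval → strictly worse (loss €21064.9).
€4153.9: below both → same outcome either way.
Count: 3.

3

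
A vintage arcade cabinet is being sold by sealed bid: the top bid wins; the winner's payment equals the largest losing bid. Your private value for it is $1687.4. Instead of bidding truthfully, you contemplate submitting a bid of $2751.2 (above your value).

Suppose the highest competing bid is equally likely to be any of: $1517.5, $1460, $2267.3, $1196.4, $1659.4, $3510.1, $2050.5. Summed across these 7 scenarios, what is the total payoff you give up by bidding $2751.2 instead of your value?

$943

The deviation costs you only when the competing bid falls strictly between $1687.4 and $2751.2; elsewhere both bids give the same outcome.
$1517.5: outcomes coincide → loss $0.
$1460: outcomes coincide → loss $0.
$2267.3: truthful payoff $0, deviation payoff −$579.9 → loss $579.9.
$1196.4: outcomes coincide → loss $0.
$1659.4: outcomes coincide → loss $0.
$3510.1: outcomes coincide → loss $0.
$2050.5: truthful payoff $0, deviation payoff −$363.1 → loss $363.1.
Total loss = $579.9 + $363.1 = $943.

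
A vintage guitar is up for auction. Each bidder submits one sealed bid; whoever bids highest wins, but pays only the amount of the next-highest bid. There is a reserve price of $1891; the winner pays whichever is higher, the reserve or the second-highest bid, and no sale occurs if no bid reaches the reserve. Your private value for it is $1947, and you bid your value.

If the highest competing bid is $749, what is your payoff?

Your bid $1947 is the highest and exceeds the reserve.
Price = max(second-highest bid, reserve) = max($749, $1891) = $1891.
Payoff = $1947 − $1891 = $56.

$56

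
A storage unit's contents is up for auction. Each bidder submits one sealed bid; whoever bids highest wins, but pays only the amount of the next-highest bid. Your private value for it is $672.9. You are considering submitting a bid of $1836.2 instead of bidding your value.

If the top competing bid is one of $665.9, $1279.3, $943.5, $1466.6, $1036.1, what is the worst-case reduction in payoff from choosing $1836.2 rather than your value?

$665.9: same outcome either way → loss $0.
$1279.3: truthful gives $0, deviation gives −$606.4 → loss $606.4.
$943.5: truthful gives $0, deviation gives −$270.6 → loss $270.6.
$1466.6: truthful gives $0, deviation gives −$793.7 → loss $793.7.
$1036.1: truthful gives $0, deviation gives −$363.2 → loss $363.2.
Maximum loss: $793.7.

$793.7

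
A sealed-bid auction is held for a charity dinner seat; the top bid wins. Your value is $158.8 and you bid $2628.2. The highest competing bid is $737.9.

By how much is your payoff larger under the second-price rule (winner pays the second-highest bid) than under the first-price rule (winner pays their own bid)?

$1890.3

You have the highest bid, so you win under either rule.
Second-price: pay $737.9 → payoff −$579.1.
First-price: pay your own bid $2628.2 → payoff −$2469.4.
Difference = −$579.1 − (−$2469.4) = $1890.3.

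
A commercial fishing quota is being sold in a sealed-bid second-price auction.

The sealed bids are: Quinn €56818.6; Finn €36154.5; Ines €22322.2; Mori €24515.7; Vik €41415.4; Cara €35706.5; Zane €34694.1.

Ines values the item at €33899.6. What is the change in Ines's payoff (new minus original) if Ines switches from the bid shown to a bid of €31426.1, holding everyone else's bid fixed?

The highest bid among the other bidders is €56818.6; Ines's bid doesn't change that.
Original bid €22322.2: Ines is not highest (top rival bid is €56818.6); payoff €0.
Alternative bid €31426.1: Ines is not highest (top rival bid is €56818.6); payoff €0.
Change in payoff = €0 − (€0) = €0.

€0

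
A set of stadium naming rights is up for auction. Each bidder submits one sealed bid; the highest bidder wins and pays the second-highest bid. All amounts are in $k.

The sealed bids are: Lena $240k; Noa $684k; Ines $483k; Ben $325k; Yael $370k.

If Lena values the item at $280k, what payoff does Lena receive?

$0k

Highest bid: Noa at $684k, so Noa wins.
Second-highest bid: Ines at $483k — that is the price the winner pays.
Lena did not win, so Lena pays nothing and receives nothing: payoff $0k.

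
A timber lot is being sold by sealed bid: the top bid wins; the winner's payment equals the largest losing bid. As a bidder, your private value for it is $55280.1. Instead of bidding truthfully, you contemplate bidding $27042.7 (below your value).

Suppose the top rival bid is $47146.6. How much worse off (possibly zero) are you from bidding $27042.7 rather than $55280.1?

Bidding your value $55280.1: you win (since $55280.1 > $47146.6) and pay $47146.6. Payoff $8133.5.
Bidding $27042.7: you lose. Payoff $0.
The competing bid $47146.6 lies between your shaded bid and your value, so underbidding forfeits an item you could have won at a profitable price.
Loss from deviating = $8133.5 − ($0) = $8133.5.

$8133.5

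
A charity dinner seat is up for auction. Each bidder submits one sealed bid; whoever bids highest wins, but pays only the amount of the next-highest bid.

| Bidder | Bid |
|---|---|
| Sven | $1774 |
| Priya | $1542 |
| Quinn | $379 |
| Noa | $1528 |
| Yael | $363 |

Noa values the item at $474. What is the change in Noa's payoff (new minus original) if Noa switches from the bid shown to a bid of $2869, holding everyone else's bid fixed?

−$1300

The highest bid among the other bidders is $1774; Noa's bid doesn't change that.
Original bid $1528: Noa is not highest (top rival bid is $1774); payoff $0.
Alternative bid $2869: Noa is highest, pays the top rival bid $1774; payoff $474 − $1774 = −$1300.
Change in payoff = −$1300 − ($0) = −$1300.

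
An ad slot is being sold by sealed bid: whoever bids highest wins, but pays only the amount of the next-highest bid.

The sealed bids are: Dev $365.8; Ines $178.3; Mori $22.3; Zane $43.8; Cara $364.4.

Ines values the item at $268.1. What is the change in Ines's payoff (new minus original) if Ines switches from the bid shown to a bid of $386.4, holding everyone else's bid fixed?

−$97.7

The highest bid among the other bidders is $365.8; Ines's bid doesn't change that.
Original bid $178.3: Ines is not highest (top rival bid is $365.8); payoff $0.
Alternative bid $386.4: Ines is highest, pays the top rival bid $365.8; payoff $268.1 − $365.8 = −$97.7.
Change in payoff = −$97.7 − ($0) = −$97.7.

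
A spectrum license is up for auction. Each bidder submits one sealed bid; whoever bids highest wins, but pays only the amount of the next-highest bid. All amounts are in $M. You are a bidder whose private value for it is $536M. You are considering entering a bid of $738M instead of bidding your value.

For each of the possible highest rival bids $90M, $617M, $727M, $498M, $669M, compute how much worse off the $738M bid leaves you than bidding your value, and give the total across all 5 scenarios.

$405M

The deviation costs you only when the competing bid falls strictly between $536M and $738M; elsewhere both bids give the same outcome.
$90M: outcomes coincide → loss $0M.
$617M: truthful payoff $0M, deviation payoff −$81M → loss $81M.
$727M: truthful payoff $0M, deviation payoff −$191M → loss $191M.
$498M: outcomes coincide → loss $0M.
$669M: truthful payoff $0M, deviation payoff −$133M → loss $133M.
Total loss = $81M + $191M + $133M = $405M.
In a second-price auction your bid sets only whether you win, not what you pay, so bidding your true value is weakly dominant.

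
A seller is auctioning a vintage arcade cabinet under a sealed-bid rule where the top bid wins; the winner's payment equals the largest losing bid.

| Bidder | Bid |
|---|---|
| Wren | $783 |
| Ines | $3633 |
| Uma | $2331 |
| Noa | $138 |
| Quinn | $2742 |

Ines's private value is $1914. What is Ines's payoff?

Highest bid: Ines at $3633, so Ines wins.
Second-highest bid: Quinn at $2742 — that is the price the winner pays.
Ines's payoff = value − price = $1914 − $2742 = −$828.

−$828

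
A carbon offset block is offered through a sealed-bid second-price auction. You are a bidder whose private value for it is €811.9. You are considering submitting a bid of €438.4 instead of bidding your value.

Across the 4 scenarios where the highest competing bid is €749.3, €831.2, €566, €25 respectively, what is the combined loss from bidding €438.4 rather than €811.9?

€308.5

The deviation costs you only when the competing bid falls strictly between €438.4 and €811.9; elsewhere both bids give the same outcome.
€749.3: truthful payoff €62.6, deviation payoff €0 → loss €62.6.
€831.2: outcomes coincide → loss €0.
€566: truthful payoff €245.9, deviation payoff €0 → loss €245.9.
€25: outcomes coincide → loss €0.
Total loss = €62.6 + €245.9 = €308.5.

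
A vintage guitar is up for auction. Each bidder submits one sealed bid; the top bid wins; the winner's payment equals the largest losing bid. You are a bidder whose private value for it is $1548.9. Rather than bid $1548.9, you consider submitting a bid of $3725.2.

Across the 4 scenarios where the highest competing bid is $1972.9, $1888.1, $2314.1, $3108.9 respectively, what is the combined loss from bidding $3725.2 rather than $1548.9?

The deviation costs you only when the competing bid falls strictly between $1548.9 and $3725.2; elsewhere both bids give the same outcome.
$1972.9: truthful payoff $0, deviation payoff −$424 → loss $424.
$1888.1: truthful payoff $0, deviation payoff −$339.2 → loss $339.2.
$2314.1: truthful payoff $0, deviation payoff −$765.2 → loss $765.2.
$3108.9: truthful payoff $0, deviation payoff −$1560 → loss $1560.
Total loss = $424 + $339.2 + $765.2 + $1560 = $3088.4.

$3088.4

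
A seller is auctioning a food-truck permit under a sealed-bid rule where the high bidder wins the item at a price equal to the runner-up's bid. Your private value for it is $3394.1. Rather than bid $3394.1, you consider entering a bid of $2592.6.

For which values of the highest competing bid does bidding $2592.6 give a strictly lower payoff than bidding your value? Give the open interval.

If the competing bid is below $2592.6, both bids win at the same price — no difference.
If it is above $3394.1, both bids lose — no difference.
If it lies strictly between $2592.6 and $3394.1, bidding your value wins at a price below your value (positive payoff) while bidding $2592.6 loses (payoff 0).
So the deviation strictly hurts on the open interval ($2592.6, $3394.1).
Truthful bidding weakly dominates here: raising your bid can only win items priced above your value, and lowering it can only forfeit items priced below.

($2592.6, $3394.1)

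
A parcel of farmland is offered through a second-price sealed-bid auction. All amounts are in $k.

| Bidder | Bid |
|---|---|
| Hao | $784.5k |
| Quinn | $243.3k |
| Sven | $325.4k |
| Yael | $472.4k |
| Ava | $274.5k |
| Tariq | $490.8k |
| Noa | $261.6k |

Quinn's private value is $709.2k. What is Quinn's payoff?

Highest bid: Hao at $784.5k, so Hao wins.
Second-highest bid: Tariq at $490.8k — that is the price the winner pays.
Quinn did not win, so Quinn pays nothing and receives nothing: payoff $0k.

$0k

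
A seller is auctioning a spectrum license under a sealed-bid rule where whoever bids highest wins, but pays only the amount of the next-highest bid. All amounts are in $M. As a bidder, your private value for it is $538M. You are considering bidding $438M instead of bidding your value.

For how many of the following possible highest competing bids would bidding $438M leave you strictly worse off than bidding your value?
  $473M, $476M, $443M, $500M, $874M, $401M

4

The deviation hurts exactly when the highest competing bid lies strictly between $438M and $538M — underbidding then forfeits a profitable win.
$473M: inside the interval → strictly worse (loss $65M).
$476M: inside the interval → strictly worse (loss $62M).
$443M: inside the interval → strictly worse (loss $95M).
$500M: inside the interval → strictly worse (loss $38M).
$874M: above both → same outcome either way.
$401M: below both → same outcome either way.
Count: 4.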